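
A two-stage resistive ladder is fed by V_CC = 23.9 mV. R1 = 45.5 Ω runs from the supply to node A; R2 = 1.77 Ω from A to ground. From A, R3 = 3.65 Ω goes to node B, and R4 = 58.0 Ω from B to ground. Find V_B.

Node A sees R2 in parallel with the series input of stage 2, R3 + R4 = 61.65 Ω.
Effective lower resistance at A: R2 ‖ 61.65 = 1.721 Ω.
So V_A = 23.9 × 0.03644 = 0.8709 mV.
Stage 2 is unloaded, so V_B = V_A · R4/(R3+R4) = 0.8709 × 58.0/61.65 = 0.8193 mV.

V_B ≈ 0.819 mV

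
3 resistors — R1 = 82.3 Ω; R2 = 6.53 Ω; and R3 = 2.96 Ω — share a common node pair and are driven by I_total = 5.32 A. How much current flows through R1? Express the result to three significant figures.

ΣG = 1/82.3 + 1/6.53 + 1/2.96 = 0.5031.
R1 takes the fraction G_k/ΣG = 0.01215/0.5031 = 0.02415, so I = 5.32 × 0.02415 = 0.1285 A.

I ≈ 0.128 A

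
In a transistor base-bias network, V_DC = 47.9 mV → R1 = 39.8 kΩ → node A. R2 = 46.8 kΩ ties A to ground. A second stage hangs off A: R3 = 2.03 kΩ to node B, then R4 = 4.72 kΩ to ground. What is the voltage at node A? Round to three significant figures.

V_A ≈ 6.18 mV

Looking into the second stage from A: R3 + R4 = 6.750 kΩ appears in parallel with R2.
Effective lower resistance at A: R2 ‖ 6.750 = 5.899 kΩ.
So V_A = 47.9 × 0.1291 = 6.183 mV.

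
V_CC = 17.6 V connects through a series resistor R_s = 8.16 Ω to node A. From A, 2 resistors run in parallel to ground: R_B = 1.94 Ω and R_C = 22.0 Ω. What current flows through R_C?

Equivalent of the parallel group: R_p = 1.783 Ω.
V_A by voltage divider: V_A = 17.6 × 1.783/(8.16 + 1.783) = 3.156 V.
Branch current I = V_A/R_C = 3.156/22.0 = 0.1434 A.

I ≈ 0.143 A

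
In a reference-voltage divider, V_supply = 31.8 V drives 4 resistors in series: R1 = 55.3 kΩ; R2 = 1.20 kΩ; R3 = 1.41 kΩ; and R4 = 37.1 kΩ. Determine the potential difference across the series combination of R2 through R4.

V ≈ 13.3 V

Total series resistance ΣR = 55.3 + 1.20 + 1.41 + 37.1 = 95.01 kΩ.
R_{R2..R4} = 1.20 + 1.41 + 37.1 = 39.71 kΩ.
V = V_supply · R/ΣR = 31.8 × 0.4180 = 13.29 V.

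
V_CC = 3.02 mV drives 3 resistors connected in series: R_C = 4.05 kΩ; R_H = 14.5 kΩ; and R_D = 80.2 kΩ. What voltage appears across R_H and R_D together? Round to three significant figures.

V ≈ 2.90 mV

Total series resistance ΣR = 4.05 + 14.5 + 80.2 = 98.75 kΩ.
R_{R_H..R_D} = 14.5 + 80.2 = 94.70 kΩ.
Voltage divider: V = V_CC · (94.70 / 98.75) = 3.02 × 0.9590 = 2.896 mV.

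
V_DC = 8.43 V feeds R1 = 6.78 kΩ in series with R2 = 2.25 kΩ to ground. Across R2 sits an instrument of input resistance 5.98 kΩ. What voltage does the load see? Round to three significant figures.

V_out ≈ 1.64 V

R2 ‖ R_L = (2.25 × 5.98)/(2.25 + 5.98) = 1.635 kΩ.
Voltage divider with the loaded lower leg: V_out = 8.43 × 1.635/(6.78 + 1.635) = 8.43 × 0.1943 = 1.638 V.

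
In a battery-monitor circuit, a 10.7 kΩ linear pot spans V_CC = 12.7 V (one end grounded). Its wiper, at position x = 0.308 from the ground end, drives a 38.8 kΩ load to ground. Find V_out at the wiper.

The pot divides into 7.404 kΩ above the wiper and 3.296 kΩ below.
Lower segment in parallel with the load: 3.296 ‖ 38.8 = 3.038 kΩ.
Then V_out = V_CC · 3.038/(7.404 + 3.038) = 3.694 V.

V_out ≈ 3.69 V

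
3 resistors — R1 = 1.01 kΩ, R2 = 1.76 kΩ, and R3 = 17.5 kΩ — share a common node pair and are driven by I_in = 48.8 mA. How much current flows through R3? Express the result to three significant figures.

I ≈ 1.73 mA

Total conductance ΣG = 1/1.01 + 1/1.76 + 1/17.5 = 1.615 (units of 1/kΩ).
Current divider: I(R3) = I_in · G_k/ΣG = 48.8 × (0.05714/1.615) = 48.8 × 0.03537 = 1.726 mA.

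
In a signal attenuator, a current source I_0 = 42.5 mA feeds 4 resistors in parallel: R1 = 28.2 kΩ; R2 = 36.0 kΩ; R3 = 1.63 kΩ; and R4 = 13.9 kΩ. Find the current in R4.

Total conductance ΣG = 1/28.2 + 1/36.0 + 1/1.63 + 1/13.9 = 0.7487 (units of 1/kΩ).
By the current-divider rule, I = I_0 · G_k/ΣG = 42.5 × 0.09609 = 4.084 mA.

I ≈ 4.08 mA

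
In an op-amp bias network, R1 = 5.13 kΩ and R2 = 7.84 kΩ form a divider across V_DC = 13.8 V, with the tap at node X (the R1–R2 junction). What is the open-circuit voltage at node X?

V_th ≈ 8.34 V

Open-circuit (no load on X): V_th = V_DC · R2/(R1 + R2) = 13.8 × 7.84/(5.130 + 7.84) = 8.342 V.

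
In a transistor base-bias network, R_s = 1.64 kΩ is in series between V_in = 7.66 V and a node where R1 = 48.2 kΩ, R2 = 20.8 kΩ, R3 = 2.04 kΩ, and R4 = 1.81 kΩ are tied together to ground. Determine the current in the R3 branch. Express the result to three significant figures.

I ≈ 1.33 mA

Parallel bank: R_p = 1/(1/48.2 + 1/20.8 + 1/2.04 + 1/1.81) = 0.8997 kΩ.
V_A by voltage divider: V_A = 7.66 × 0.8997/(1.64 + 0.8997) = 2.714 V.
I(R3) = V_A / R3 = 2.714/2.04 = 1.330 mA.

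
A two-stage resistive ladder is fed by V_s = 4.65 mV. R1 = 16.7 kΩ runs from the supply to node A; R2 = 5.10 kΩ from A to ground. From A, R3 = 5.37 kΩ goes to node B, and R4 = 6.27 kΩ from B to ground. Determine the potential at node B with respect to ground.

V_B ≈ 0.439 mV

The second stage (R3 + R4 = 11.64 kΩ) loads node A in parallel with R2.
R2 ‖ (R3+R4) = 3.546 kΩ.
So V_A = 4.65 × 0.1752 = 0.8145 mV.
Stage 2 is unloaded, so V_B = V_A · R4/(R3+R4) = 0.8145 × 6.27/11.64 = 0.4387 mV.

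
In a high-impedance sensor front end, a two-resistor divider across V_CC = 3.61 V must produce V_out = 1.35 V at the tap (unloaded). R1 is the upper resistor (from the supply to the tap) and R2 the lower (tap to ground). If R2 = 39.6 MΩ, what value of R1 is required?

The divider ratio is R2/(R1+R2) = 1.35/3.61 = 0.3740.
R1 = R2·(1/k − 1) = 39.6 × 1.674 = 66.29 MΩ.

R1 ≈ 66.3 MΩ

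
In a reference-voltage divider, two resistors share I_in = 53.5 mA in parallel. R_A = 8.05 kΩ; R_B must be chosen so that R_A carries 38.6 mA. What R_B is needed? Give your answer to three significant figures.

The fraction through R_A equals R_B/(R_A+R_B).
With f = 0.7215, R_B = R_A · f/(1−f) = 8.05 × 2.591 = 20.85 kΩ.

R_B ≈ 20.9 kΩ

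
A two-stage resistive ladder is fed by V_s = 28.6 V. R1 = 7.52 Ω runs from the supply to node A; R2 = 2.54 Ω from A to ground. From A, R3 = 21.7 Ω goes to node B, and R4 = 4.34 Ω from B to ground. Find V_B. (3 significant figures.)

The second stage (R3 + R4 = 26.04 Ω) loads node A in parallel with R2.
R2 ‖ (R3+R4) = 2.314 Ω.
So V_A = 28.6 × 0.2353 = 6.730 V.
V_B = V_A × 0.1667 = 1.122 V.

V_B ≈ 1.12 V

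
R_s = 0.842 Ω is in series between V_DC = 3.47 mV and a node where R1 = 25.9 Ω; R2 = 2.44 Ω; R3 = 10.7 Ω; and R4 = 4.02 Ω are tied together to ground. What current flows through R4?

Parallel bank: R_p = 1/(1/25.9 + 1/2.44 + 1/10.7 + 1/4.02) = 1.265 Ω.
V_A by voltage divider: V_A = 3.47 × 1.265/(0.842 + 1.265) = 2.083 mV.
Branch current I = V_A/R4 = 2.083/4.02 = 0.5182 mA.

I ≈ 0.518 mA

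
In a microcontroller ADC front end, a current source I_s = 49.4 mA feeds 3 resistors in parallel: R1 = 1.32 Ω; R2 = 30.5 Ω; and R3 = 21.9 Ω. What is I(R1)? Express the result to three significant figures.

Total conductance ΣG = 1/1.32 + 1/30.5 + 1/21.9 = 0.8360 (units of 1/Ω).
By the current-divider rule, I = I_s · G_k/ΣG = 49.4 × 0.9062 = 44.76 mA.

I ≈ 44.8 mA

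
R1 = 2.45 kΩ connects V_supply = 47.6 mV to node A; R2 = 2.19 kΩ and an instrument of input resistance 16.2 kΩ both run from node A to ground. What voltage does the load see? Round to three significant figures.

The load sits in parallel with R2, giving an effective lower resistance R2' = R2·R_L/(R2+R_L) = 1.929 kΩ.
Voltage divider with the loaded lower leg: V_out = 47.6 × 1.929/(2.45 + 1.929) = 47.6 × 0.4405 = 20.97 mV.
(Unloaded it would be 22.5 mV; the load pulls it down.)

V_out ≈ 21.0 mV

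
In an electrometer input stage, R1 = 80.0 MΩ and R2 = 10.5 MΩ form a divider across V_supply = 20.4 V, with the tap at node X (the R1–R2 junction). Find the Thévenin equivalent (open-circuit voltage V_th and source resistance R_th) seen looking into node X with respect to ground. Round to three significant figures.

With X open, the divider is unloaded: V_th = 20.4 × 10.5/90.50 = 2.367 V.
Zeroing V_supply shorts the top of R1 to ground, so R_th = R1 ‖ R2 = 9.282 MΩ.

V_th ≈ 2.37 V, R_th ≈ 9.28 MΩ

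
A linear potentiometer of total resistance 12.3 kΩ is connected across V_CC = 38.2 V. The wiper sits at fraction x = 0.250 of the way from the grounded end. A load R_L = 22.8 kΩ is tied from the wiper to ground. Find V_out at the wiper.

The pot divides into 9.225 kΩ above the wiper and 3.075 kΩ below.
R_L loads the lower segment: effective lower R = 2.710 kΩ.
Then V_out = V_CC · 2.710/(9.225 + 2.710) = 8.673 V.

V_out ≈ 8.67 V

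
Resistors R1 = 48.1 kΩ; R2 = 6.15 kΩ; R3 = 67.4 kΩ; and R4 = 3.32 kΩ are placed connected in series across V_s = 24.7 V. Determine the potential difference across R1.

V ≈ 9.51 V

Total series resistance ΣR = 48.1 + 6.15 + 67.4 + 3.32 = 125.0 kΩ.
By the voltage-divider rule, V = 24.7 × 48.10/125.0 = 9.507 V.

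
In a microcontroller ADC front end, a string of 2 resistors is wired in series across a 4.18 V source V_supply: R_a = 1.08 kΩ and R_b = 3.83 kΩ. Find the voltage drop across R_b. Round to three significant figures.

V ≈ 3.26 V

Total series resistance ΣR = 1.08 + 3.83 = 4.910 kΩ.
V = V_supply · R/ΣR = 4.18 × 0.7800 = 3.261 V.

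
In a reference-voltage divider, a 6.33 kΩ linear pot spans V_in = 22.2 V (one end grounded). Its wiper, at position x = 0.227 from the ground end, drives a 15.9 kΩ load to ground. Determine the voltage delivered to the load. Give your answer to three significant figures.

The pot divides into 4.893 kΩ above the wiper and 1.437 kΩ below.
Lower segment in parallel with the load: 1.437 ‖ 15.9 = 1.318 kΩ.
Then V_out = V_in · 1.318/(4.893 + 1.318) = 4.710 V.
(Unloaded: V_out = x·V_in = 5.04 V.)

V_out ≈ 4.71 V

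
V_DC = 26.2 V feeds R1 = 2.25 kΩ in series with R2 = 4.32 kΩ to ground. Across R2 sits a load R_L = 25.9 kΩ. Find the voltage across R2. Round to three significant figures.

R2 ‖ R_L = (4.32 × 25.9)/(4.32 + 25.9) = 3.702 kΩ.
Now apply the divider: V_out = 26.2 × 0.6220 = 16.30 V.

V_out ≈ 16.3 V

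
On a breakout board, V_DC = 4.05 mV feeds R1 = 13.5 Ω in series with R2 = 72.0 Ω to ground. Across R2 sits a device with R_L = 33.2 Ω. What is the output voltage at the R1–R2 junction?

V_out ≈ 2.54 mV

First combine the lower leg with the load: R2 ‖ R_L = 22.72 Ω.
Voltage divider with the loaded lower leg: V_out = 4.05 × 22.72/(13.5 + 22.72) = 4.05 × 0.6273 = 2.541 mV.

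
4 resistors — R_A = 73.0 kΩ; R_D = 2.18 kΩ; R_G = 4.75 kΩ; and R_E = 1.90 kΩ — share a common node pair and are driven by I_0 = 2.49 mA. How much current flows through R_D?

Total conductance ΣG = 1/73.0 + 1/2.18 + 1/4.75 + 1/1.90 = 1.209 (units of 1/kΩ).
R_D takes the fraction G_k/ΣG = 0.4587/1.209 = 0.3793, so I = 2.49 × 0.3793 = 0.9445 mA.

I ≈ 0.945 mA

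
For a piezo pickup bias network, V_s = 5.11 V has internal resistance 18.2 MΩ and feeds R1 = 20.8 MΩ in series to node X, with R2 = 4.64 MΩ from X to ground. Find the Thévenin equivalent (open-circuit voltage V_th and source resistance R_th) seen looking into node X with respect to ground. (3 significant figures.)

V_th ≈ 0.543 V, R_th ≈ 4.15 MΩ

R1' = 18.2 + 20.8 = 39.00 MΩ (source resistance + R1).
With X open, the divider is unloaded: V_th = 5.11 × 4.64/43.64 = 0.5433 V.
With V_s suppressed (replaced by a short), R_th = R1' ‖ R2 = (39.00 × 4.64)/(39.00 + 4.64) = 4.147 MΩ.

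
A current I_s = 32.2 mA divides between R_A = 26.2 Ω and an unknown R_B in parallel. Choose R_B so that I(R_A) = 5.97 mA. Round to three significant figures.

In a two-way split, I_A/I_s = R_B/(R_A + R_B).
With f = 0.1854, R_B = R_A · f/(1−f) = 26.2 × 0.2276 = 5.963 Ω.

R_B ≈ 5.96 Ω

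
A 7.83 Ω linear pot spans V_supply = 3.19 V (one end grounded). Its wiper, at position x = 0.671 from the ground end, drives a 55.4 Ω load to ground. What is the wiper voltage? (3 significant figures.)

V_out ≈ 2.08 V

Split the track: R_lower = x·R_p = 5.254 Ω, R_upper = (1−x)·R_p = 2.576 Ω.
R_L loads the lower segment: effective lower R = 4.799 Ω.
Then V_out = V_supply · 4.799/(2.576 + 4.799) = 2.076 V.
(Unloaded: V_out = x·V_supply = 2.14 V.)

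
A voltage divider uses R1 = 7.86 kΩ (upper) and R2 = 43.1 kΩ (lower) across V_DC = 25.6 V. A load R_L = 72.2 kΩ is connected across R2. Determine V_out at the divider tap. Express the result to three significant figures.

V_out ≈ 19.8 V

First combine the lower leg with the load: R2 ‖ R_L = 26.99 kΩ.
Now apply the divider: V_out = 25.6 × 0.7745 = 19.83 V.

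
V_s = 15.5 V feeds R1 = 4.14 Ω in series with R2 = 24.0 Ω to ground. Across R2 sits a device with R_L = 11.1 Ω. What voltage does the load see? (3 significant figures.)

V_out ≈ 10.0 V

First combine the lower leg with the load: R2 ‖ R_L = 7.590 Ω.
Voltage divider with the loaded lower leg: V_out = 15.5 × 7.590/(4.14 + 7.590) = 15.5 × 0.6471 = 10.03 V.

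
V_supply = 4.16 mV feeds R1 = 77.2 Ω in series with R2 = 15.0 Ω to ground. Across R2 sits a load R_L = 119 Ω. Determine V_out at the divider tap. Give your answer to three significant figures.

R2 ‖ R_L = (15.0 × 119)/(15.0 + 119) = 13.32 Ω.
Voltage divider with the loaded lower leg: V_out = 4.16 × 13.32/(77.2 + 13.32) = 4.16 × 0.1472 = 0.6122 mV.

V_out ≈ 0.612 mV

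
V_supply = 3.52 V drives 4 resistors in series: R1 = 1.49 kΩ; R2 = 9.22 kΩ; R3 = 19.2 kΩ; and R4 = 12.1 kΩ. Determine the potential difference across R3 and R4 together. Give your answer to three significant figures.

V ≈ 2.62 V

Series total: ΣR = 1.49 + 9.22 + 19.2 + 12.1 = 42.01 kΩ.
R_{R3..R4} = 19.2 + 12.1 = 31.30 kΩ.
Voltage divider: V = V_supply · (31.30 / 42.01) = 3.52 × 0.7451 = 2.623 V.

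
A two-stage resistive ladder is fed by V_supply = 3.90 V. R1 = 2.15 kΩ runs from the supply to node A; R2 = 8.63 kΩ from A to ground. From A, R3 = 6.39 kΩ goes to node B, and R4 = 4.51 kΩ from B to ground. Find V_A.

V_A ≈ 2.70 V

Looking into the second stage from A: R3 + R4 = 10.90 kΩ appears in parallel with R2.
Effective lower resistance at A: R2 ‖ 10.90 = 4.817 kΩ.
First divider: V_A = V_supply · 4.817/(2.15 + 4.817) = 2.696 V.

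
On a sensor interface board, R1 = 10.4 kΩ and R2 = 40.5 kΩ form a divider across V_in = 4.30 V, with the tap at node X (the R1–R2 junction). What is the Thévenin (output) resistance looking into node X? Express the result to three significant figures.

Zeroing V_in shorts the top of R1 to ground, so R_th = R1 ‖ R2 = 8.275 kΩ.

R_th ≈ 8.28 kΩ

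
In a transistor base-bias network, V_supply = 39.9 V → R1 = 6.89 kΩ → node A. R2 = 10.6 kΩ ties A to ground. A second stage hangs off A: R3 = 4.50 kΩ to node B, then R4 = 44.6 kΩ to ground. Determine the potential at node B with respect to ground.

Looking into the second stage from A: R3 + R4 = 49.10 kΩ appears in parallel with R2.
R2 ‖ (R3+R4) = 8.718 kΩ.
So V_A = 39.9 × 0.5586 = 22.29 V.
Then the unloaded second divider: V_B = V_A × R4/(R3+R4) = 22.29 × 0.9084 = 20.24 V.

V_B ≈ 20.2 V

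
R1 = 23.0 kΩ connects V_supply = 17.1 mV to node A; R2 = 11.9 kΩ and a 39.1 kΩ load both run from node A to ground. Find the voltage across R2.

First combine the lower leg with the load: R2 ‖ R_L = 9.123 kΩ.
Then V_out = V_supply · R2'/(R1 + R2') = 17.1 × 9.123/32.12 = 4.857 mV.

V_out ≈ 4.86 mV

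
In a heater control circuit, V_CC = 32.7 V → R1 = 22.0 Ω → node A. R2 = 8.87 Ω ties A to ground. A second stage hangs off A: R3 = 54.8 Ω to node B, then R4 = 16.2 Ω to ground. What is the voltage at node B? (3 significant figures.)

V_B ≈ 1.97 V

Looking into the second stage from A: R3 + R4 = 71.00 Ω appears in parallel with R2.
R2 ‖ (R3+R4) = 7.885 Ω.
So V_A = 32.7 × 0.2638 = 8.628 V.
Then the unloaded second divider: V_B = V_A × R4/(R3+R4) = 8.628 × 0.2282 = 1.969 V.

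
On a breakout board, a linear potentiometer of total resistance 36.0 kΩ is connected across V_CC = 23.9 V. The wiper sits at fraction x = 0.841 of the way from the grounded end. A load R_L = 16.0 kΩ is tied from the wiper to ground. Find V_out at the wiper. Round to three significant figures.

Split the track: R_lower = x·R_p = 30.28 kΩ, R_upper = (1−x)·R_p = 5.724 kΩ.
R_L loads the lower segment: effective lower R = 10.47 kΩ.
Then V_out = V_CC · 10.47/(5.724 + 10.47) = 15.45 V.

V_out ≈ 15.5 V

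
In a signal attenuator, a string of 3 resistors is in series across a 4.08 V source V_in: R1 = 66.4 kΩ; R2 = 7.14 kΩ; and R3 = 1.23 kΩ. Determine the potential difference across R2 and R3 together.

V ≈ 0.457 V

Total series resistance ΣR = 66.4 + 7.14 + 1.23 = 74.77 kΩ.
R_{R2..R3} = 7.14 + 1.23 = 8.370 kΩ.
Voltage divider: V = V_in · (8.370 / 74.77) = 4.08 × 0.1119 = 0.4567 V.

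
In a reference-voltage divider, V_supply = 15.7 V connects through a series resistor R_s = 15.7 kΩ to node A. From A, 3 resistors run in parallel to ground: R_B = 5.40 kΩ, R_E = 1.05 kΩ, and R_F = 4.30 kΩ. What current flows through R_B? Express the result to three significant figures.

I ≈ 0.129 mA

Parallel bank: R_p = 1/(1/5.40 + 1/1.05 + 1/4.30) = 0.7299 kΩ.
V_A by voltage divider: V_A = 15.7 × 0.7299/(15.7 + 0.7299) = 0.6974 V.
I(R_B) = V_A / R_B = 0.6974/5.40 = 0.1292 mA.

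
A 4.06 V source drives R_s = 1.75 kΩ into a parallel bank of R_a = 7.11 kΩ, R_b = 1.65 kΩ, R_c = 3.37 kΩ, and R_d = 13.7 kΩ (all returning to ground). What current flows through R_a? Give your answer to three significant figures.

Combine the parallel branches: R_p = (1/7.11 + 1/1.65 + 1/3.37 + 1/13.7)⁻¹ = 0.8957 kΩ.
Node voltage V_A = V_in · R_p/(R_s + R_p) = 4.06 × 0.3386 = 1.375 V.
I(R_a) = V_A / R_a = 1.375/7.11 = 0.1933 mA.

I ≈ 0.193 mA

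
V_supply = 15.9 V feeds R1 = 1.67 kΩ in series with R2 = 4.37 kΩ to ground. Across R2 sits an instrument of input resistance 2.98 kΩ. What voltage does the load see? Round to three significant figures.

The load sits in parallel with R2, giving an effective lower resistance R2' = R2·R_L/(R2+R_L) = 1.772 kΩ.
Voltage divider with the loaded lower leg: V_out = 15.9 × 1.772/(1.67 + 1.772) = 15.9 × 0.5148 = 8.185 V.
(Unloaded it would be 11.5 V; the load pulls it down.)

V_out ≈ 8.19 V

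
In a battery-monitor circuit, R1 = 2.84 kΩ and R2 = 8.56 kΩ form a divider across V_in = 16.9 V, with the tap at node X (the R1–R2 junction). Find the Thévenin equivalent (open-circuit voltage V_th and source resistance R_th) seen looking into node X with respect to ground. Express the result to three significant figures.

Open-circuit (no load on X): V_th = V_in · R2/(R1 + R2) = 16.9 × 8.56/(2.840 + 8.56) = 12.69 V.
Zeroing V_in shorts the top of R1 to ground, so R_th = R1 ‖ R2 = 2.132 kΩ.

V_th ≈ 12.7 V, R_th ≈ 2.13 kΩ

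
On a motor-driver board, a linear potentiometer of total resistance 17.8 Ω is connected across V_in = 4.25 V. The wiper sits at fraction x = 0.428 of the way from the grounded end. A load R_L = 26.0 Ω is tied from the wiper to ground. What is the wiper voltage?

The pot divides into 10.18 Ω above the wiper and 7.618 Ω below.
R_L loads the lower segment: effective lower R = 5.892 Ω.
V_out = 4.25 × 5.892/(10.18 + 5.892) = 1.558 V.
(Unloaded: V_out = x·V_in = 1.82 V.)

V_out ≈ 1.56 V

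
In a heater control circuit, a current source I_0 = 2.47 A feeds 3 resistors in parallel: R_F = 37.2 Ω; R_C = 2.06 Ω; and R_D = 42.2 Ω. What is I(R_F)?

I ≈ 0.124 A

Conductances: ΣG = 1/37.2 + 1/2.06 + 1/42.2 = 0.5360 (1/Ω).
By the current-divider rule, I = I_0 · G_k/ΣG = 2.47 × 0.05015 = 0.1239 A.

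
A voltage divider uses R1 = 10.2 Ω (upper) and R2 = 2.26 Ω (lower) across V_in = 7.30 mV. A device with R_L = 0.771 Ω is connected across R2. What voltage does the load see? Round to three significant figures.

R2 ‖ R_L = (2.26 × 0.771)/(2.26 + 0.771) = 0.5749 Ω.
Now apply the divider: V_out = 7.30 × 0.05335 = 0.3895 mV.
(Unloaded it would be 1.32 mV; the load pulls it down.)

V_out ≈ 0.389 mV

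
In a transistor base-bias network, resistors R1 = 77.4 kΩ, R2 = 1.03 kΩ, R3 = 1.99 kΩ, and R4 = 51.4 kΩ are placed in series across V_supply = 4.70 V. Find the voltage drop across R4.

Total series resistance ΣR = 77.4 + 1.03 + 1.99 + 51.4 = 131.8 kΩ.
Voltage divider: V = V_supply · (51.40 / 131.8) = 4.70 × 0.3899 = 1.833 V.

V ≈ 1.83 V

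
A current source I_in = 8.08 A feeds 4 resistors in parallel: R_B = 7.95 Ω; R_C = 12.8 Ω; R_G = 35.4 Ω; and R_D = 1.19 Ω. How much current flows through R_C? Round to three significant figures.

Total conductance ΣG = 1/7.95 + 1/12.8 + 1/35.4 + 1/1.19 = 1.072 (units of 1/Ω).
R_C takes the fraction G_k/ΣG = 0.07812/1.072 = 0.07284, so I = 8.08 × 0.07284 = 0.5886 A.

I ≈ 0.589 A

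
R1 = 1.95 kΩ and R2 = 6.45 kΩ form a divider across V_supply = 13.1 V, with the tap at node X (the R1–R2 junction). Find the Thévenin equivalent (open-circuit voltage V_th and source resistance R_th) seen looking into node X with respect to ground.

V_th ≈ 10.1 V, R_th ≈ 1.50 kΩ

Open-circuit (no load on X): V_th = V_supply · R2/(R1 + R2) = 13.1 × 6.45/(1.950 + 6.45) = 10.06 V.
With V_supply suppressed (replaced by a short), R_th = R1 ‖ R2 = (1.950 × 6.45)/(1.950 + 6.45) = 1.497 kΩ.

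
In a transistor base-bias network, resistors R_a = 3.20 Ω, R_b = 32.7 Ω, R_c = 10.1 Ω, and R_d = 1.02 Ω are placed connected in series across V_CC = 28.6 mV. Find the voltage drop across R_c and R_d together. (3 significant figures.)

ΣR = 3.20 + 32.7 + 10.1 + 1.02 = 47.02 Ω.
R_{R_c..R_d} = 10.1 + 1.02 = 11.12 Ω.
V = V_CC · R/ΣR = 28.6 × 0.2365 = 6.764 mV.

V ≈ 6.76 mV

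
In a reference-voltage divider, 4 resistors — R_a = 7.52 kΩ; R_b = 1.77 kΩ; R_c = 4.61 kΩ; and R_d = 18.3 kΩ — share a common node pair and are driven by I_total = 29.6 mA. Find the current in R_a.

Conductances: ΣG = 1/7.52 + 1/1.77 + 1/4.61 + 1/18.3 = 0.9695 (1/kΩ).
R_a takes the fraction G_k/ΣG = 0.1330/0.9695 = 0.1372, so I = 29.6 × 0.1372 = 4.060 mA.

I ≈ 4.06 mA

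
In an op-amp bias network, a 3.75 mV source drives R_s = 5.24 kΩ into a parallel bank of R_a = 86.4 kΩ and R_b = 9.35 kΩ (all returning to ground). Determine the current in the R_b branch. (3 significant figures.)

I ≈ 0.247 µA

Combine the parallel branches: R_p = (1/86.4 + 1/9.35)⁻¹ = 8.437 kΩ.
V_A by voltage divider: V_A = 3.75 × 8.437/(5.24 + 8.437) = 2.313 mV.
I(R_b) = V_A / R_b = 2.313/9.35 = 0.2474 µA.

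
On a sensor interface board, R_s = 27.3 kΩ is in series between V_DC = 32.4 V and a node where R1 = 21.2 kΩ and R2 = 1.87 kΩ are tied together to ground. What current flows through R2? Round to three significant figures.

I ≈ 1.03 mA

Combine the parallel branches: R_p = (1/21.2 + 1/1.87)⁻¹ = 1.718 kΩ.
V_A = 32.4 × 1.718/29.02 = 1.919 V.
I(R2) = V_A / R2 = 1.919/1.87 = 1.026 mA.
(Equivalently: I_total = 1.117 mA, then current-divider fraction G_k/ΣG = 0.9189.)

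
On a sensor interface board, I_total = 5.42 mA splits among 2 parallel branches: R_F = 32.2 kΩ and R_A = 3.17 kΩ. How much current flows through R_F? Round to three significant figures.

I ≈ 0.486 mA

Two-branch current divider: I_k = I_total · R_other/(R_1 + R_2).
I(R_F) = 5.42 × 3.17/(32.2 + 3.17) = 5.42 × 0.08962 = 0.4858 mA.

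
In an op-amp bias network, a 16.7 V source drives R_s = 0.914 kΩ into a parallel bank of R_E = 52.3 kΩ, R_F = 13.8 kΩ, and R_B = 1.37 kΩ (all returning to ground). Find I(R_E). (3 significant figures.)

Combine the parallel branches: R_p = (1/52.3 + 1/13.8 + 1/1.37)⁻¹ = 1.217 kΩ.
V_A = 16.7 × 1.217/2.131 = 9.538 V.
Branch current I = V_A/R_E = 9.538/52.3 = 0.1824 mA.

I ≈ 0.182 mA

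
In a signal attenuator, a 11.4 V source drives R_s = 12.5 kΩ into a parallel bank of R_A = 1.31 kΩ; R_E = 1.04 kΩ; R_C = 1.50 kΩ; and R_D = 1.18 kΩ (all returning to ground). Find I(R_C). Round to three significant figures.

Equivalent of the parallel group: R_p = 0.3087 kΩ.
V_A = 11.4 × 0.3087/12.81 = 0.2748 V.
Branch current I = V_A/R_C = 0.2748/1.50 = 0.1832 mA.

I ≈ 0.183 mA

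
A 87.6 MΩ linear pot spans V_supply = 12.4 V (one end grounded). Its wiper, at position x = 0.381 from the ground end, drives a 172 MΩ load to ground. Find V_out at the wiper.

Lower segment x·R_p = 33.38 MΩ; upper segment (1−x)·R_p = 54.22 MΩ.
(x·R_p) ‖ R_L = 27.95 MΩ.
Loaded-divider output: V_out = 12.4 × 0.3401 = 4.218 V.

V_out ≈ 4.22 V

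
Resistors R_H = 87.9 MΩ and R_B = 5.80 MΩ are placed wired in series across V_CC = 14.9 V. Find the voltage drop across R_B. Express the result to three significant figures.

V ≈ 0.922 V

Total series resistance ΣR = 87.9 + 5.80 = 93.70 MΩ.
Voltage divider: V = V_CC · (5.800 / 93.70) = 14.9 × 0.06190 = 0.9223 V.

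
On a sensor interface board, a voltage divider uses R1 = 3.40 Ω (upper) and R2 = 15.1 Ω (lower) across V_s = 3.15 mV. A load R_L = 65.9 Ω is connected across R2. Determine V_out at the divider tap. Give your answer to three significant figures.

V_out ≈ 2.47 mV

R2 ‖ R_L = (15.1 × 65.9)/(15.1 + 65.9) = 12.29 Ω.
Voltage divider with the loaded lower leg: V_out = 3.15 × 12.29/(3.40 + 12.29) = 3.15 × 0.7832 = 2.467 mV.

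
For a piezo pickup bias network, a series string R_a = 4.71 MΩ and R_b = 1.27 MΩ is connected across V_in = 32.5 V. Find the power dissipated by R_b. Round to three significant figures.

The common current is I = 32.5/5.980 = 5.435 µA.
V(R_b) = I·R = 6.902 V; P = V·I = 6.902 × 5.435 = 37.51 µW.

P ≈ 37.5 µW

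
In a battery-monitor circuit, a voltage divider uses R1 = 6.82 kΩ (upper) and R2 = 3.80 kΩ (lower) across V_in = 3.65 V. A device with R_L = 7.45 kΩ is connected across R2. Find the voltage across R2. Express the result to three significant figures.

The load sits in parallel with R2, giving an effective lower resistance R2' = R2·R_L/(R2+R_L) = 2.516 kΩ.
Then V_out = V_in · R2'/(R1 + R2') = 3.65 × 2.516/9.336 = 0.9838 V.
(Unloaded it would be 1.31 V; the load pulls it down.)

V_out ≈ 0.984 V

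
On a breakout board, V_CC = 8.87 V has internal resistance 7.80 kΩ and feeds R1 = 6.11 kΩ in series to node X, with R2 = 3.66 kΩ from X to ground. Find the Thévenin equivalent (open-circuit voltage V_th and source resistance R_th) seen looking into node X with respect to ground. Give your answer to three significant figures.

V_th ≈ 1.85 V, R_th ≈ 2.90 kΩ

R1' = 7.80 + 6.11 = 13.91 kΩ (source resistance + R1).
V_th is the unloaded tap voltage: V_CC · R2/(R1'+R2) = 8.87 × 0.2083 = 1.848 V.
Zeroing V_CC shorts the top of R1' to ground, so R_th = R1' ‖ R2 = 2.898 kΩ.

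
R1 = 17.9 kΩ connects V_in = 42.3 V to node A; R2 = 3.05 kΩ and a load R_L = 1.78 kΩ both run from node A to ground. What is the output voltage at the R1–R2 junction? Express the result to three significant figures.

V_out ≈ 2.50 V

The load sits in parallel with R2, giving an effective lower resistance R2' = R2·R_L/(R2+R_L) = 1.124 kΩ.
Now apply the divider: V_out = 42.3 × 0.05908 = 2.499 V.
(Unloaded it would be 6.16 V; the load pulls it down.)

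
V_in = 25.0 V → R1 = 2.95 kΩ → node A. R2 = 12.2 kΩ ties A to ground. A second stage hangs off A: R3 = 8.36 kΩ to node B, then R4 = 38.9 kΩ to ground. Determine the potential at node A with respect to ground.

V_A ≈ 19.2 V

Node A sees R2 in parallel with the series input of stage 2, R3 + R4 = 47.26 kΩ.
R2 ‖ (R3+R4) = 9.697 kΩ.
First divider: V_A = V_in · 9.697/(2.95 + 9.697) = 19.17 V.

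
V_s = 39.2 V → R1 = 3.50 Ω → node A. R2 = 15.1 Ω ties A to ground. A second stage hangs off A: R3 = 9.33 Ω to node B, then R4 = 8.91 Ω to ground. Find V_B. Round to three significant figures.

V_B ≈ 13.5 V

Looking into the second stage from A: R3 + R4 = 18.24 Ω appears in parallel with R2.
R2 ‖ (R3+R4) = 8.261 Ω.
So V_A = 39.2 × 0.7024 = 27.53 V.
Stage 2 is unloaded, so V_B = V_A · R4/(R3+R4) = 27.53 × 8.91/18.24 = 13.45 V.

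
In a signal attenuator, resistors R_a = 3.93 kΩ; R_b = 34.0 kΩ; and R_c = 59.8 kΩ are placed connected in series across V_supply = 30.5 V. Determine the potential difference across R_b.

Total series resistance ΣR = 3.93 + 34.0 + 59.8 = 97.73 kΩ.
Voltage divider: V = V_supply · (34.00 / 97.73) = 30.5 × 0.3479 = 10.61 V.

V ≈ 10.6 V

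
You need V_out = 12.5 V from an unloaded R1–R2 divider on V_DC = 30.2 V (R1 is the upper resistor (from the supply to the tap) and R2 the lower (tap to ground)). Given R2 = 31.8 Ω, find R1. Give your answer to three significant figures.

The divider ratio is R2/(R1+R2) = 12.5/30.2 = 0.4139.
So R1 = R2 · (V_DC/V_out − 1) = 31.8 × (30.2/12.5 − 1) = 31.8 × 1.416 = 45.03 Ω.

R1 ≈ 45.0 Ω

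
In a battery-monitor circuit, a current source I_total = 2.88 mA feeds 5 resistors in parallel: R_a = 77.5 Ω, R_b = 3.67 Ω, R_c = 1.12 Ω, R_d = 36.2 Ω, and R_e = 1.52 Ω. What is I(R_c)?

Conductances: ΣG = 1/77.5 + 1/3.67 + 1/1.12 + 1/36.2 + 1/1.52 = 1.864 (1/Ω).
By the current-divider rule, I = I_total · G_k/ΣG = 2.88 × 0.4791 = 1.380 mA.

I ≈ 1.38 mA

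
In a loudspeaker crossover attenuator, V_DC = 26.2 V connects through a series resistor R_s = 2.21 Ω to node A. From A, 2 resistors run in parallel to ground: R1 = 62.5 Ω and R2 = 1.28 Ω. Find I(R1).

Parallel bank: R_p = 1/(1/62.5 + 1/1.28) = 1.254 Ω.
Node voltage V_A = V_DC · R_p/(R_s + R_p) = 26.2 × 0.3621 = 9.486 V.
Branch current I = V_A/R1 = 9.486/62.5 = 0.1518 A.
(Check via current divider: I_total = 7.563 A; share G_k/ΣG = 0.02007 → same result.)

I ≈ 0.152 A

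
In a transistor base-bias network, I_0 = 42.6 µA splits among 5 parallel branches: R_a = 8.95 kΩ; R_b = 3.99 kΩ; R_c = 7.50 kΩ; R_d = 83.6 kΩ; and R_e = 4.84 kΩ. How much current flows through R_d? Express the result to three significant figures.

Conductances: ΣG = 1/8.95 + 1/3.99 + 1/7.50 + 1/83.6 + 1/4.84 = 0.7143 (1/kΩ).
By the current-divider rule, I = I_0 · G_k/ΣG = 42.6 × 0.01675 = 0.7134 µA.

I ≈ 0.713 µA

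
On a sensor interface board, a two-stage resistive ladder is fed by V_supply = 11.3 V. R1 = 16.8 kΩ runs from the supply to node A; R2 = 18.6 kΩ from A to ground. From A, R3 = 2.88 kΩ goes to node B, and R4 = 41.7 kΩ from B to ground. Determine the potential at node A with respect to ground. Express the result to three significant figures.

The second stage (R3 + R4 = 44.58 kΩ) loads node A in parallel with R2.
Effective lower resistance at A: R2 ‖ 44.58 = 13.12 kΩ.
V_A = 11.3 × 13.12/(16.8 + 13.12) = 4.956 V.

V_A ≈ 4.96 V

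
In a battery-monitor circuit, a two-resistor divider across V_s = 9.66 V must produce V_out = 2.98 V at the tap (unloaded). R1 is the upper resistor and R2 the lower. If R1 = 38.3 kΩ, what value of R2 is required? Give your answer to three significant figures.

The divider ratio is R2/(R1+R2) = 2.98/9.66 = 0.3085.
Rearranging, R2 = R1·k/(1−k) = 38.3 × 0.4461 = 17.09 kΩ.

R2 ≈ 17.1 kΩ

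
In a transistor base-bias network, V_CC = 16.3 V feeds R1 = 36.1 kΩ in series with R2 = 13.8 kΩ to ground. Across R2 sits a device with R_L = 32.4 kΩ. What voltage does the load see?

R2 ‖ R_L = (13.8 × 32.4)/(13.8 + 32.4) = 9.678 kΩ.
Then V_out = V_CC · R2'/(R1 + R2') = 16.3 × 9.678/45.78 = 3.446 V.

V_out ≈ 3.45 V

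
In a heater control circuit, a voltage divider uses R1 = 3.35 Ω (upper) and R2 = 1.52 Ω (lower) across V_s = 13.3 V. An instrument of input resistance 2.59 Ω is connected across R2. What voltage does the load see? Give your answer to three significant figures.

V_out ≈ 2.96 V

R2 ‖ R_L = (1.52 × 2.59)/(1.52 + 2.59) = 0.9579 Ω.
Now apply the divider: V_out = 13.3 × 0.2224 = 2.957 V.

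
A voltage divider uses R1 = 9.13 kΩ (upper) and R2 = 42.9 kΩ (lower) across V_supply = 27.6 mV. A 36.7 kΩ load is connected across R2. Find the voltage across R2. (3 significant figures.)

R2 ‖ R_L = (42.9 × 36.7)/(42.9 + 36.7) = 19.78 kΩ.
Then V_out = V_supply · R2'/(R1 + R2') = 27.6 × 19.78/28.91 = 18.88 mV.
(Unloaded it would be 22.8 mV; the load pulls it down.)

V_out ≈ 18.9 mV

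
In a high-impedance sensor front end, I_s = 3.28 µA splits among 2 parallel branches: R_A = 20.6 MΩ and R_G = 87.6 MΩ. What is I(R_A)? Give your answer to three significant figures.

For two parallel branches, I_k = I_s · (other R)/(sum of R).
I(R_A) = 3.28 × 87.6/(20.6 + 87.6) = 3.28 × 0.8096 = 2.656 µA.

I ≈ 2.66 µA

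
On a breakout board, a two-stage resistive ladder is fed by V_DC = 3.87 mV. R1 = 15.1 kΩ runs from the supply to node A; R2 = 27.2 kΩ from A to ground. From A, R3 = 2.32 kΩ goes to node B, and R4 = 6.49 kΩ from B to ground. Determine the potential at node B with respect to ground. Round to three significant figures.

V_B ≈ 0.872 mV

Looking into the second stage from A: R3 + R4 = 8.810 kΩ appears in parallel with R2.
Effective lower resistance at A: R2 ‖ 8.810 = 6.655 kΩ.
First divider: V_A = V_DC · 6.655/(15.1 + 6.655) = 1.184 mV.
Then the unloaded second divider: V_B = V_A × R4/(R3+R4) = 1.184 × 0.7367 = 0.8721 mV.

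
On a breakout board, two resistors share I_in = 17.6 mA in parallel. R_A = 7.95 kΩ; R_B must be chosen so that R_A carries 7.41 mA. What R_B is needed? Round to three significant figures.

R_B ≈ 5.78 kΩ

In a two-way split, I_A/I_in = R_B/(R_A + R_B).
7.41/17.6 = R_B/(R_A + R_B) → R_B = R_A · (0.4210)/(1 − 0.4210) = 7.95 × 0.7272 = 5.781 kΩ.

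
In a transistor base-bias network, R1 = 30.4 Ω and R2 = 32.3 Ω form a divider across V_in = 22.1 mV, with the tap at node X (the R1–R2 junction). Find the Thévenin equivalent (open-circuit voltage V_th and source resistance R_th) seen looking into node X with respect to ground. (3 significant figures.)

V_th ≈ 11.4 mV, R_th ≈ 15.7 Ω

Open-circuit (no load on X): V_th = V_in · R2/(R1 + R2) = 22.1 × 32.3/(30.40 + 32.3) = 11.38 mV.
With V_in suppressed (replaced by a short), R_th = R1 ‖ R2 = (30.40 × 32.3)/(30.40 + 32.3) = 15.66 Ω.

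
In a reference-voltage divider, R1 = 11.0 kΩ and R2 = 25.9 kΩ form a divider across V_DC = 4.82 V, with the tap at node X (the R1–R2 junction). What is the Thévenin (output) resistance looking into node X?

With V_DC suppressed (replaced by a short), R_th = R1 ‖ R2 = (11.00 × 25.9)/(11.00 + 25.9) = 7.721 kΩ.

R_th ≈ 7.72 kΩ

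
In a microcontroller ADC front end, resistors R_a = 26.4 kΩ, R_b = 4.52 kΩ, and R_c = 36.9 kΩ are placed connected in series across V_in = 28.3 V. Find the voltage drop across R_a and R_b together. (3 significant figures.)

V ≈ 12.9 V

Total series resistance ΣR = 26.4 + 4.52 + 36.9 = 67.82 kΩ.
R_{R_a..R_b} = 26.4 + 4.52 = 30.92 kΩ.
V = V_in · R/ΣR = 28.3 × 0.4559 = 12.90 V.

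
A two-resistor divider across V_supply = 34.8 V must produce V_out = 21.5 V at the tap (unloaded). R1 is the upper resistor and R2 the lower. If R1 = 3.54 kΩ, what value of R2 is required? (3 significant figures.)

R2 ≈ 5.72 kΩ

The divider ratio is R2/(R1+R2) = 21.5/34.8 = 0.6178.
So R2 = R1 · V_out/(V_supply − V_out) = 3.54 × 21.5/(34.8 − 21.5) = 3.54 × 1.617 = 5.723 kΩ.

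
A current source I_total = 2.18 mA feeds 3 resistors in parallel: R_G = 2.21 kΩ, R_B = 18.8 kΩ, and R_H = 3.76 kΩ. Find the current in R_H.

I ≈ 0.751 mA

Total conductance ΣG = 1/2.21 + 1/18.8 + 1/3.76 = 0.7716 (units of 1/kΩ).
R_H takes the fraction G_k/ΣG = 0.2660/0.7716 = 0.3447, so I = 2.18 × 0.3447 = 0.7514 mA.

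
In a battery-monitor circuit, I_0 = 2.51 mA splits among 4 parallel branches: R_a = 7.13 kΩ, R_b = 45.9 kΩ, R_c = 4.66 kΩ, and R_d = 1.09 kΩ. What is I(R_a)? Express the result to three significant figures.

I ≈ 0.272 mA

Total conductance ΣG = 1/7.13 + 1/45.9 + 1/4.66 + 1/1.09 = 1.294 (units of 1/kΩ).
By the current-divider rule, I = I_0 · G_k/ΣG = 2.51 × 0.1084 = 0.2720 mA.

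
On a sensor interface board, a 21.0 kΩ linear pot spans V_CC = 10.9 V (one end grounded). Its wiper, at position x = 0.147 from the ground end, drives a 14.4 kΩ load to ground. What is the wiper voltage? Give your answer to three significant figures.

V_out ≈ 1.35 V

Split the track: R_lower = x·R_p = 3.087 kΩ, R_upper = (1−x)·R_p = 17.91 kΩ.
R_L loads the lower segment: effective lower R = 2.542 kΩ.
Loaded-divider output: V_out = 10.9 × 0.1243 = 1.355 V.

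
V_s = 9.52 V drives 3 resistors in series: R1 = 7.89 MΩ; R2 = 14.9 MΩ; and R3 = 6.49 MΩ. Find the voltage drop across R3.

Total series resistance ΣR = 7.89 + 14.9 + 6.49 = 29.28 MΩ.
Voltage divider: V = V_s · (6.490 / 29.28) = 9.52 × 0.2217 = 2.110 V.

V ≈ 2.11 V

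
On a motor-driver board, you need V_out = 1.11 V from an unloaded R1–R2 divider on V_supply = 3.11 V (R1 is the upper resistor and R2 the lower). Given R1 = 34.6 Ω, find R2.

V_out/V_supply = R2/(R1+R2) = 0.3569.
R2 = R1 · 0.3569/(1 − 0.3569) = 19.20 Ω.

R2 ≈ 19.2 Ω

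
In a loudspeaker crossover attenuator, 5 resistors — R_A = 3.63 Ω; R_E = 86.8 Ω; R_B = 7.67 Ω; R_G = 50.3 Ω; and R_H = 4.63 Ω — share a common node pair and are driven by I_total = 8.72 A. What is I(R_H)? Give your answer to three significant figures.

ΣG = 1/3.63 + 1/86.8 + 1/7.67 + 1/50.3 + 1/4.63 = 0.6532.
By the current-divider rule, I = I_total · G_k/ΣG = 8.72 × 0.3306 = 2.883 A.

I ≈ 2.88 A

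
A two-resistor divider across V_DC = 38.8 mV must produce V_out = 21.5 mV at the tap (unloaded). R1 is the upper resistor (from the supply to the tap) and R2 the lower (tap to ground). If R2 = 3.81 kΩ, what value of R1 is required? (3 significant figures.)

R1 ≈ 3.07 kΩ

Required fraction k = V_out/V_DC = 0.5541.
R1 = R2·(1/k − 1) = 3.81 × 0.8047 = 3.066 kΩ.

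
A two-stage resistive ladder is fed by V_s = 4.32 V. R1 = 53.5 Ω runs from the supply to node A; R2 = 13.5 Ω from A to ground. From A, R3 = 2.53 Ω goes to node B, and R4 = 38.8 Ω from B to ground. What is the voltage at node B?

V_B ≈ 0.648 V

Looking into the second stage from A: R3 + R4 = 41.33 Ω appears in parallel with R2.
R2 ‖ (R3+R4) = 10.18 Ω.
First divider: V_A = V_s · 10.18/(53.5 + 10.18) = 0.6904 V.
Stage 2 is unloaded, so V_B = V_A · R4/(R3+R4) = 0.6904 × 38.8/41.33 = 0.6481 V.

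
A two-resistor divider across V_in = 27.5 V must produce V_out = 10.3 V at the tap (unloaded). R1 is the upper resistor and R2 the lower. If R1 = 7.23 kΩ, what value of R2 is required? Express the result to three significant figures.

The divider ratio is R2/(R1+R2) = 10.3/27.5 = 0.3745.
Rearranging, R2 = R1·k/(1−k) = 7.23 × 0.5988 = 4.330 kΩ.

R2 ≈ 4.33 kΩ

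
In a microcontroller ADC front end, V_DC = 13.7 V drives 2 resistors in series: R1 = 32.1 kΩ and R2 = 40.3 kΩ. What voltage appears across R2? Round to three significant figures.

V ≈ 7.63 V

Series total: ΣR = 32.1 + 40.3 = 72.40 kΩ.
By the voltage-divider rule, V = 13.7 × 40.30/72.40 = 7.626 V.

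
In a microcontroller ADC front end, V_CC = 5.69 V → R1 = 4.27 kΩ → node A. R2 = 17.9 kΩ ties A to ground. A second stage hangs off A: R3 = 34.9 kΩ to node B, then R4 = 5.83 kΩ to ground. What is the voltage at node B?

V_B ≈ 0.606 V

The second stage (R3 + R4 = 40.73 kΩ) loads node A in parallel with R2.
Effective lower resistance at A: R2 ‖ 40.73 = 12.44 kΩ.
So V_A = 5.69 × 0.7444 = 4.236 V.
Stage 2 is unloaded, so V_B = V_A · R4/(R3+R4) = 4.236 × 5.83/40.73 = 0.6063 V.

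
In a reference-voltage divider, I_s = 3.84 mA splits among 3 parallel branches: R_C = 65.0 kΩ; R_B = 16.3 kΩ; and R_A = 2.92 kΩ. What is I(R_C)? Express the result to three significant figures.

I ≈ 0.141 mA

ΣG = 1/65.0 + 1/16.3 + 1/2.92 = 0.4192.
R_C takes the fraction G_k/ΣG = 0.01538/0.4192 = 0.03670, so I = 3.84 × 0.03670 = 0.1409 mA.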